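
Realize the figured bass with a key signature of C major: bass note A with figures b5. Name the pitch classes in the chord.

The written figures b5 are shorthand for 5/3: the 3 is implied.
A third above A in this key is C.
A fifth above A in this key is E, lowered to Eb by the flat.
Together with the bass A, this spells A diminished in root position.

A, C, Eb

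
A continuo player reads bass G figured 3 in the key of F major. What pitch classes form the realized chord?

The written figures 3 are shorthand for 5/3: the 5 is implied.
A third above G in this key is Bb.
A fifth above G in this key is D.
Together with the bass G, this spells G minor in root position.

G, Bb, D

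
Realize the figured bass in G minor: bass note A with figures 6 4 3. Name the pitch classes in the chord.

A third above A in this key is C.
A fourth above A in this key is D.
A sixth above A in this key is F.
Together with the bass A, this spells D minor seventh in second inversion.

A, C, D, F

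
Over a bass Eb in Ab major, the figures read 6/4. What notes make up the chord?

Eb, Ab, C

A fourth above Eb in this key is Ab.
A sixth above Eb in this key is C.
Together with the bass Eb, this spells Ab major in second inversion.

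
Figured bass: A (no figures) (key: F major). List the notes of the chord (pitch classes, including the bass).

An unfigured bass implies 5/3.
A third above A in this key is C.
A fifth above A in this key is E.
Together with the bass A, this spells A minor in root position.

A, C, E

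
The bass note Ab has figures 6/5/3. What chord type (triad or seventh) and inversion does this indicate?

seventh chord, first inversion

Intervals of 6/5/3 above the bass form a seventh chord; the bass is the third, so this is first inversion.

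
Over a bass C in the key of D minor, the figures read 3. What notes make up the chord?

The written figures 3 are shorthand for 5/3: the 5 is implied.
A third above C in this key is E.
A fifth above C in this key is G.
Together with the bass C, this spells C major in root position.

C, E, G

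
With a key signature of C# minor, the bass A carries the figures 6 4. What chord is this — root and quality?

D# diminished

The figures 6 4 indicate a triad in second inversion.
In second inversion the root lies a fourth above the bass: a fourth above A in C# minor is D#.
The chord tones are A, D#, F#, giving D# diminished.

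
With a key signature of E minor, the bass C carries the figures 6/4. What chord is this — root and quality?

The figures 6/4 indicate a triad in second inversion.
In second inversion the root lies a fourth above the bass: a fourth above C in E minor is F#.
The chord tones are C, F#, A, giving F# diminished.

F# diminished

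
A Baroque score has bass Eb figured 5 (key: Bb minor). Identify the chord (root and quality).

Eb minor

The figures 5 indicate a triad in root position.
In root position the bass is the root, so the root is Eb.
The chord tones are Eb, Gb, Bb, giving Eb minor.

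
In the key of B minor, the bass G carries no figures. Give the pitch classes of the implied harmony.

G, B, D

An unfigured bass implies 5/3.
A third above G in this key is B.
A fifth above G in this key is D.
Together with the bass G, this spells G major in root position.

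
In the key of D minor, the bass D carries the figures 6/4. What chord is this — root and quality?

G minor

The figures 6/4 indicate a triad in second inversion.
In second inversion the root lies a fourth above the bass: a fourth above D in D minor is G.
The chord tones are D, G, Bb, giving G minor.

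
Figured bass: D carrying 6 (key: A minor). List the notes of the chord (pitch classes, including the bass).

The written figures 6 are shorthand for 6/3: the 3 is implied.
A third above D in this key is F.
A sixth above D in this key is B.
Together with the bass D, this spells B diminished in first inversion.

D, F, B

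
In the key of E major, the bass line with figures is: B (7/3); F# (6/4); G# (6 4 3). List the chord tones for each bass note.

B, D#, F#, A | F#, B, D# | G#, B, C#, E

B (7/5/3): B, D#, F#, A.
F# (6/4): F#, B, D#.
G# (6/4/3): G#, B, C#, E.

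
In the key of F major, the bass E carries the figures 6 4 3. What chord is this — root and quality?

A minor seventh

The figures 6 4 3 indicate a seventh chord in second inversion.
In second inversion the root lies a fourth above the bass: a fourth above E in F major is A.
The chord tones are E, G, A, C, giving A minor seventh.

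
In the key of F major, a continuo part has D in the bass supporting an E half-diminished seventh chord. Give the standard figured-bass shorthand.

D is the seventh of E half-diminished seventh, so the chord is in third inversion.
A seventh chord in third inversion is figured 6/4/2, conventionally abbreviated 4/2.

4/2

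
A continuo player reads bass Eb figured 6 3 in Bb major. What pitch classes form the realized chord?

Eb, G, C

A third above Eb in this key is G.
A sixth above Eb in this key is C.
Together with the bass Eb, this spells C minor in first inversion.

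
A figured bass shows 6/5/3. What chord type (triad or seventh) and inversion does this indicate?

Intervals of 6/5/3 above the bass form a seventh chord; the bass is the third, so this is first inversion.

seventh chord, first inversion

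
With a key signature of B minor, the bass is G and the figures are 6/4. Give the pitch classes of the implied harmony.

G, C#, E

A fourth above G in this key is C#.
A sixth above G in this key is E.
Together with the bass G, this spells C# diminished in second inversion.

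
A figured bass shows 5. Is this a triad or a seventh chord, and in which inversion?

5 is shorthand for 5/3.
Intervals of 5/3 above the bass form a triad; the bass is the root, so this is root position.

triad, root position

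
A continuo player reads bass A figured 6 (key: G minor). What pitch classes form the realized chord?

A, C, F

The written figures 6 are shorthand for 6/3: the 3 is implied.
A third above A in this key is C.
A sixth above A in this key is F.
Together with the bass A, this spells F major in first inversion.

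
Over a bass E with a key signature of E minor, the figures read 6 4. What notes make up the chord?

E, A, C

A fourth above E in this key is A.
A sixth above E in this key is C.
Together with the bass E, this spells A minor in second inversion.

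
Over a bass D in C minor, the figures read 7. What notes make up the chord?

The written figures 7 are shorthand for 7/5/3: the 5/3 are implied.
A third above D in this key is F.
A fifth above D in this key is Ab.
A seventh above D in this key is C.
Together with the bass D, this spells D half-diminished seventh in root position.

D, F, Ab, C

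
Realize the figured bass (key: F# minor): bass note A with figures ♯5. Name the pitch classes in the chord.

The written figures ♯5 are shorthand for 5/3: the 3 is implied.
A third above A in this key is C#.
A fifth above A in this key is E, raised to E# by the sharp.
Together with the bass A, this spells A augmented in root position.

A, C#, E#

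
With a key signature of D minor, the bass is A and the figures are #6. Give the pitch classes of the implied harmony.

A, C, F#

The written figures #6 are shorthand for 6/3: the 3 is implied.
A third above A in this key is C.
A sixth above A in this key is F, raised to F# by the sharp.
Together with the bass A, this spells F# diminished in first inversion.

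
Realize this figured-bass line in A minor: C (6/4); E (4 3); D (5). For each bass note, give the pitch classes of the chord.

C (6/4): C, F, A.
E (6/4/3): E, G, A, C.
D (5/3): D, F, A.

C, F, A | E, G, A, C | D, F, A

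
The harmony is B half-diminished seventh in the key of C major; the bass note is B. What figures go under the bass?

B is the root of B half-diminished seventh, so the chord is in root position.
A seventh chord in root position is figured 7/5/3, conventionally abbreviated 7.

7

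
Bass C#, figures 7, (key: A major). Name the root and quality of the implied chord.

C# minor seventh

The figures 7 indicate a seventh chord in root position.
In root position the bass is the root, so the root is C#.
The chord tones are C#, E, G#, B, giving C# minor seventh.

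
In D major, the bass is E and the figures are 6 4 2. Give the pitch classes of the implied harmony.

E, F#, A, C#

A second above E in this key is F#.
A fourth above E in this key is A.
A sixth above E in this key is C#.
Together with the bass E, this spells F# minor seventh in third inversion.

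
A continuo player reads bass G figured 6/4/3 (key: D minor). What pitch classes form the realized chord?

A third above G in this key is Bb.
A fourth above G in this key is C.
A sixth above G in this key is E.
Together with the bass G, this spells C dominant seventh in second inversion.

G, Bb, C, E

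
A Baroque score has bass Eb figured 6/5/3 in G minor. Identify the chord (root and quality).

The figures 6/5/3 indicate a seventh chord in first inversion.
In first inversion the root lies a sixth above the bass: a sixth above Eb in G minor is C.
The chord tones are Eb, G, Bb, C, giving C minor seventh.

C minor seventh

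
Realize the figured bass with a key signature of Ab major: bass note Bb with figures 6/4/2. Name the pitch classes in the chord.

Bb, C, Eb, G

A second above Bb in this key is C.
A fourth above Bb in this key is Eb.
A sixth above Bb in this key is G.
Together with the bass Bb, this spells C minor seventh in third inversion.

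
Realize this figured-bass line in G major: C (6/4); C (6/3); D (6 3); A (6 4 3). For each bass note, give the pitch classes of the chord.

C (6/4): C, F#, A.
C (6/3): C, E, A.
D (6/3): D, F#, B.
A (6/4/3): A, C, D, F#.

C, F#, A | C, E, A | D, F#, B | A, C, D, F#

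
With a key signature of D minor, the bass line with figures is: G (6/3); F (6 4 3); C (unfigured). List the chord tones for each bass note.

G, Bb, E | F, A, Bb, D | C, E, G

G (6/3): G, Bb, E.
F (6/4/3): F, A, Bb, D.
C (5/3): C, E, G.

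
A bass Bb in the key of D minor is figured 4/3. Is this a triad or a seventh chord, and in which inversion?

seventh chord, second inversion

4/3 is shorthand for 6/4/3.
Intervals of 6/4/3 above the bass form a seventh chord; the bass is the fifth, so this is second inversion.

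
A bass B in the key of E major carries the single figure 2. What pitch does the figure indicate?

Counting 1 letter step above B lands on C; in E major, that letter is C#.

C#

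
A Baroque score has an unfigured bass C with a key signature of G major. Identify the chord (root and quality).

An unfigured bass indicates a triad in root position.
In root position the bass is the root, so the root is C.
The chord tones are C, E, G, giving C major.

C major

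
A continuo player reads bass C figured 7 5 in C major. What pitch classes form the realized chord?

C, E, G, B

The written figures 7 5 are shorthand for 7/5/3: the 3 is implied.
A third above C in this key is E.
A fifth above C in this key is G.
A seventh above C in this key is B.
Together with the bass C, this spells C major seventh in root position.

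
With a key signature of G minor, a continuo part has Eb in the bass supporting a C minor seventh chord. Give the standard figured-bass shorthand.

Eb is the third of C minor seventh, so the chord is in first inversion.
A seventh chord in first inversion is figured 6/5/3, conventionally abbreviated 6/5.

6/5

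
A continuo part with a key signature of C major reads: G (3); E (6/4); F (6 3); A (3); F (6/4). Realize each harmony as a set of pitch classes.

G, B, D | E, A, C | F, A, D | A, C, E | F, B, D

G (5/3): G, B, D.
E (6/4): E, A, C.
F (6/3): F, A, D.
A (5/3): A, C, E.
F (6/4): F, B, D.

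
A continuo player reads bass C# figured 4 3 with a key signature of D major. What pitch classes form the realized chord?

The written figures 4 3 are shorthand for 6/4/3: the 6 is implied.
A third above C# in this key is E.
A fourth above C# in this key is F#.
A sixth above C# in this key is A.
Together with the bass C#, this spells F# minor seventh in second inversion.

C#, E, F#, A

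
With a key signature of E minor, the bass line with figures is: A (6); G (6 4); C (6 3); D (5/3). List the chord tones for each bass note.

A (6/3): A, C, F#.
G (6/4): G, C, E.
C (6/3): C, E, A.
D (5/3): D, F#, A.

A, C, F# | G, C, E | C, E, A | D, F#, A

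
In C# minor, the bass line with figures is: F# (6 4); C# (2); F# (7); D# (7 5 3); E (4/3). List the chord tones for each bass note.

F#, B, D# | C#, D#, F#, A | F#, A, C#, E | D#, F#, A, C# | E, G#, A, C#

F# (6/4): F#, B, D#.
C# (6/4/2): C#, D#, F#, A.
F# (7/5/3): F#, A, C#, E.
D# (7/5/3): D#, F#, A, C#.
E (6/4/3): E, G#, A, C#.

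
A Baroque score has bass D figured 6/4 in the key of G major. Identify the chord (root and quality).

G major

The figures 6/4 indicate a triad in second inversion.
In second inversion the root lies a fourth above the bass: a fourth above D in G major is G.
The chord tones are D, G, B, giving G major.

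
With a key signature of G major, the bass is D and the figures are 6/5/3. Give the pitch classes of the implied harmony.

A third above D in this key is F#.
A fifth above D in this key is A.
A sixth above D in this key is B.
Together with the bass D, this spells B minor seventh in first inversion.

D, F#, A, B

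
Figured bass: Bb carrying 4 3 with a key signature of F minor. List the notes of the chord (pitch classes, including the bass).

Bb, Db, Eb, G

The written figures 4 3 are shorthand for 6/4/3: the 6 is implied.
A third above Bb in this key is Db.
A fourth above Bb in this key is Eb.
A sixth above Bb in this key is G.
Together with the bass Bb, this spells Eb dominant seventh in second inversion.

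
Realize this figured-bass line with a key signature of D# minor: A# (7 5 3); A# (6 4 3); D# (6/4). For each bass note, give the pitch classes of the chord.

A# (7/5/3): A#, C#, E#, G#.
A# (6/4/3): A#, C#, D#, F#.
D# (6/4): D#, G#, B.

A#, C#, E#, G# | A#, C#, D#, F# | D#, G#, B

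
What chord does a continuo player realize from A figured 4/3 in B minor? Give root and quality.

The figures 4/3 indicate a seventh chord in second inversion.
In second inversion the root lies a fourth above the bass: a fourth above A in B minor is D.
The chord tones are A, C#, D, F#, giving D major seventh.

D major seventh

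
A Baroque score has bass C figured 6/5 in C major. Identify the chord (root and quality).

A minor seventh

The figures 6/5 indicate a seventh chord in first inversion.
In first inversion the root lies a sixth above the bass: a sixth above C in C major is A.
The chord tones are C, E, G, A, giving A minor seventh.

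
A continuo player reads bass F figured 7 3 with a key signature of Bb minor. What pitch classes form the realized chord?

F, Ab, C, Eb

The written figures 7 3 are shorthand for 7/5/3: the 5 is implied.
A third above F in this key is Ab.
A fifth above F in this key is C.
A seventh above F in this key is Eb.
Together with the bass F, this spells F minor seventh in root position.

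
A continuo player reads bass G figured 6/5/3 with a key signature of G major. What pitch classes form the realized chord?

G, B, D, E

A third above G in this key is B.
A fifth above G in this key is D.
A sixth above G in this key is E.
Together with the bass G, this spells E minor seventh in first inversion.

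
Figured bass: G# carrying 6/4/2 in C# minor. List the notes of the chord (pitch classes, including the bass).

A second above G# in this key is A.
A fourth above G# in this key is C#.
A sixth above G# in this key is E.
Together with the bass G#, this spells A major seventh in third inversion.

G#, A, C#, E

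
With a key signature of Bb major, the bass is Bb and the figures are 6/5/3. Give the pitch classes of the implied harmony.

Bb, D, F, G

A third above Bb in this key is D.
A fifth above Bb in this key is F.
A sixth above Bb in this key is G.
Together with the bass Bb, this spells G minor seventh in first inversion.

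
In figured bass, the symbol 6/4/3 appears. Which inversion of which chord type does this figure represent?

seventh chord, second inversion

Intervals of 6/4/3 above the bass form a seventh chord; the bass is the fifth, so this is second inversion.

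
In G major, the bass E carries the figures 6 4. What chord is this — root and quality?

The figures 6 4 indicate a triad in second inversion.
In second inversion the root lies a fourth above the bass: a fourth above E in G major is A.
The chord tones are E, A, C, giving A minor.

A minor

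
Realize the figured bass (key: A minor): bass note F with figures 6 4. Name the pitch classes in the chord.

A fourth above F in this key is B.
A sixth above F in this key is D.
Together with the bass F, this spells B diminished in second inversion.

F, B, D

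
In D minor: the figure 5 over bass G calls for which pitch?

D

Counting 4 letter steps above G lands on D; in D minor, that letter is D.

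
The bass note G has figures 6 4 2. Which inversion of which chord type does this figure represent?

Intervals of 6/4/2 above the bass form a seventh chord; the bass is the seventh, so this is third inversion.

seventh chord, third inversion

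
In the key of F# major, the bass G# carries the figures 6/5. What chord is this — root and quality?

The figures 6/5 indicate a seventh chord in first inversion.
In first inversion the root lies a sixth above the bass: a sixth above G# in F# major is E#.
The chord tones are G#, B, D#, E#, giving E# half-diminished seventh.

E# half-diminished seventh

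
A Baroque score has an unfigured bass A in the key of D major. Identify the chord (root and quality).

A major

An unfigured bass indicates a triad in root position.
In root position the bass is the root, so the root is A.
The chord tones are A, C#, E, giving A major.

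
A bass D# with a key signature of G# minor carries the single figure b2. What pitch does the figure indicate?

Counting 1 letter step above D# lands on E; in G# minor, that letter is E.
The b2 figure lowers it a semitone, giving Eb.

Eb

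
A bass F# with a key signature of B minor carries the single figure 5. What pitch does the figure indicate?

Counting 4 letter steps above F# lands on C; in B minor, that letter is C#.

C#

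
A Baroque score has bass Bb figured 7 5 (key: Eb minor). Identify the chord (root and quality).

The figures 7 5 indicate a seventh chord in root position.
In root position the bass is the root, so the root is Bb.
The chord tones are Bb, Db, F, Ab, giving Bb minor seventh.

Bb minor seventh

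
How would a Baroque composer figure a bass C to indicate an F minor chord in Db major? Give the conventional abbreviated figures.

C is the fifth of F minor, so the chord is in second inversion.
A triad in second inversion is figured 6/4, conventionally abbreviated 6/4.

6/4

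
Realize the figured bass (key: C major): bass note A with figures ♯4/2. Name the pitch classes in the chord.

A, B, D#, F

The written figures ♯4/2 are shorthand for 6/4/2: the 6 is implied.
A second above A in this key is B.
A fourth above A in this key is D, raised to D# by the sharp.
A sixth above A in this key is F.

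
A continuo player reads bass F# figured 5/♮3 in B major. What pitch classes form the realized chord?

A third above F# in this key is A#, made natural (A) by the ♮ figure.
A fifth above F# in this key is C#.
Together with the bass F#, this spells F# minor in root position.

F#, A, C#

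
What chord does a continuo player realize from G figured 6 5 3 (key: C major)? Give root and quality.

E minor seventh

The figures 6 5 3 indicate a seventh chord in first inversion.
In first inversion the root lies a sixth above the bass: a sixth above G in C major is E.
The chord tones are G, B, D, E, giving E minor seventh.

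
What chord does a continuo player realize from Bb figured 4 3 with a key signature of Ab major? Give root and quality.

The figures 4 3 indicate a seventh chord in second inversion.
In second inversion the root lies a fourth above the bass: a fourth above Bb in Ab major is Eb.
The chord tones are Bb, Db, Eb, G, giving Eb dominant seventh.

Eb dominant seventh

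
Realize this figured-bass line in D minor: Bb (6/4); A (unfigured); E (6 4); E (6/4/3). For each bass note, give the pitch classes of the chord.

Bb, E, G | A, C, E | E, A, C | E, G, A, C

Bb (6/4): Bb, E, G.
A (5/3): A, C, E.
E (6/4): E, A, C.
E (6/4/3): E, G, A, C.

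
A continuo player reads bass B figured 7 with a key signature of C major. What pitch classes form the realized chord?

The written figures 7 are shorthand for 7/5/3: the 5/3 are implied.
A third above B in this key is D.
A fifth above B in this key is F.
A seventh above B in this key is A.
Together with the bass B, this spells B half-diminished seventh in root position.

B, D, F, A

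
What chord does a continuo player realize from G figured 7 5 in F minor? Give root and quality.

G half-diminished seventh

The figures 7 5 indicate a seventh chord in root position.
In root position the bass is the root, so the root is G.
The chord tones are G, Bb, Db, F, giving G half-diminished seventh.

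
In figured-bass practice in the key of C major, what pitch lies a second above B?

C

Counting 1 letter step above B lands on C; in C major, that letter is C.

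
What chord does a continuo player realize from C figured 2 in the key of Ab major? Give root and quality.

Db major seventh

The figures 2 indicate a seventh chord in third inversion.
In third inversion the root lies a second above the bass: a second above C in Ab major is Db.
The chord tones are C, Db, F, Ab, giving Db major seventh.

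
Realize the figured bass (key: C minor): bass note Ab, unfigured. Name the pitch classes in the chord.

Ab, C, Eb

An unfigured bass implies 5/3.
A third above Ab in this key is C.
A fifth above Ab in this key is Eb.
Together with the bass Ab, this spells Ab major in root position.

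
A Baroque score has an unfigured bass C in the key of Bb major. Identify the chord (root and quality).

C minor

An unfigured bass indicates a triad in root position.
In root position the bass is the root, so the root is C.
The chord tones are C, Eb, G, giving C minor.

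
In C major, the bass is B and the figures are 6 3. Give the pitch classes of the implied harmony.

A third above B in this key is D.
A sixth above B in this key is G.
Together with the bass B, this spells G major in first inversion.

B, D, G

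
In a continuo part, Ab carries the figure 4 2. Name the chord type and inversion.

seventh chord, third inversion

4 2 is shorthand for 6/4/2.
Intervals of 6/4/2 above the bass form a seventh chord; the bass is the seventh, so this is third inversion.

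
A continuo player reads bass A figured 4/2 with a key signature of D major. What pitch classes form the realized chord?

A, B, D, F#

The written figures 4/2 are shorthand for 6/4/2: the 6 is implied.
A second above A in this key is B.
A fourth above A in this key is D.
A sixth above A in this key is F#.
Together with the bass A, this spells B minor seventh in third inversion.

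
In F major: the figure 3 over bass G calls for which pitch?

Bb

Counting 2 letter steps above G lands on B; in F major, that letter is Bb.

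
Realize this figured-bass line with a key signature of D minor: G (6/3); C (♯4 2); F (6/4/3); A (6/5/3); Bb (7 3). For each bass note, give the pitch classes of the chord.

G, Bb, E | C, D, F#, A | F, A, Bb, D | A, C, E, F | Bb, D, F, A

G (6/3): G, Bb, E.
C (6/#4/2): C, D, F#, A.
F (6/4/3): F, A, Bb, D.
A (6/5/3): A, C, E, F.
Bb (7/5/3): Bb, D, F, A.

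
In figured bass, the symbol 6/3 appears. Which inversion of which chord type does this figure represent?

triad, first inversion

Intervals of 6/3 above the bass form a triad; the bass is the third, so this is first inversion.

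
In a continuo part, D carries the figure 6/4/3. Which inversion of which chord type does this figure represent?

Intervals of 6/4/3 above the bass form a seventh chord; the bass is the fifth, so this is second inversion.

seventh chord, second inversion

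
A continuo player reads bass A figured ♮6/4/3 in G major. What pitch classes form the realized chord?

A, C, D, F

A third above A in this key is C.
A fourth above A in this key is D.
A sixth above A in this key is F#, made natural (F) by the ♮ figure.
Together with the bass A, this spells D minor seventh in second inversion.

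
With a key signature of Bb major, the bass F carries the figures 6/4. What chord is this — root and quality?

The figures 6/4 indicate a triad in second inversion.
In second inversion the root lies a fourth above the bass: a fourth above F in Bb major is Bb.
The chord tones are F, Bb, D, giving Bb major.

Bb major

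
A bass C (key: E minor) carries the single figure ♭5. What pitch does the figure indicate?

Counting 4 letter steps above C lands on G; in E minor, that letter is G.
The b5 figure lowers it a semitone, giving Gb.

Gb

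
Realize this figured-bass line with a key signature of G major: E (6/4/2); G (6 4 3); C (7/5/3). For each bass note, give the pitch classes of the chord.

E (6/4/2): E, F#, A, C.
G (6/4/3): G, B, C, E.
C (7/5/3): C, E, G, B.

E, F#, A, C | G, B, C, E | C, E, G, B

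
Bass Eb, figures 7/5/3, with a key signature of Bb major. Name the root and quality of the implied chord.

Eb major seventh

The figures 7/5/3 indicate a seventh chord in root position.
In root position the bass is the root, so the root is Eb.
The chord tones are Eb, G, Bb, D, giving Eb major seventh.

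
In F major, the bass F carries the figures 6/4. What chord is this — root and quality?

The figures 6/4 indicate a triad in second inversion.
In second inversion the root lies a fourth above the bass: a fourth above F in F major is Bb.
The chord tones are F, Bb, D, giving Bb major.

Bb major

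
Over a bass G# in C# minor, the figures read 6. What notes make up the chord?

G#, B, E

The written figures 6 are shorthand for 6/3: the 3 is implied.
A third above G# in this key is B.
A sixth above G# in this key is E.
Together with the bass G#, this spells E major in first inversion.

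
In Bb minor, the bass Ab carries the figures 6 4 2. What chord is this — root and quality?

The figures 6 4 2 indicate a seventh chord in third inversion.
In third inversion the root lies a second above the bass: a second above Ab in Bb minor is Bb.
The chord tones are Ab, Bb, Db, F, giving Bb minor seventh.

Bb minor seventh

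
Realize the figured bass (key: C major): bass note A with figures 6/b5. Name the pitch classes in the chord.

A, C, Eb, F

The written figures 6/b5 are shorthand for 6/5/3: the 3 is implied.
A third above A in this key is C.
A fifth above A in this key is E, lowered to Eb by the flat.
A sixth above A in this key is F.
Together with the bass A, this spells F dominant seventh in first inversion.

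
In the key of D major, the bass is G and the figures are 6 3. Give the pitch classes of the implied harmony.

G, B, E

A third above G in this key is B.
A sixth above G in this key is E.
Together with the bass G, this spells E minor in first inversion.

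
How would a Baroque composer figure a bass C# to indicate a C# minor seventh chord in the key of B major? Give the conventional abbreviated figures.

C# is the root of C# minor seventh, so the chord is in root position.
A seventh chord in root position is figured 7/5/3, conventionally abbreviated 7.

7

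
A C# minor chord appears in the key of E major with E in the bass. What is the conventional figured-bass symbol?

6

E is the third of C# minor, so the chord is in first inversion.
A triad in first inversion is figured 6/3, conventionally abbreviated 6.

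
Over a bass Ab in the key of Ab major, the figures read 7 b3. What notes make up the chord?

The written figures 7 b3 are shorthand for 7/5/3: the 5 is implied.
A third above Ab in this key is C, lowered to Cb by the flat.
A fifth above Ab in this key is Eb.
A seventh above Ab in this key is G.
Together with the bass Ab, this spells Ab minor-major seventh in root position.

Ab, Cb, Eb, G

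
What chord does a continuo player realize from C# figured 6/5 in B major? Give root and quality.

A# half-diminished seventh

The figures 6/5 indicate a seventh chord in first inversion.
In first inversion the root lies a sixth above the bass: a sixth above C# in B major is A#.
The chord tones are C#, E, G#, A#, giving A# half-diminished seventh.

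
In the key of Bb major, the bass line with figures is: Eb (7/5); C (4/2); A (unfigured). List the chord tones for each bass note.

Eb, G, Bb, D | C, D, F, A | A, C, Eb

Eb (7/5/3): Eb, G, Bb, D.
C (6/4/2): C, D, F, A.
A (5/3): A, C, Eb.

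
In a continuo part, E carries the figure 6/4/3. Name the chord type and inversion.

Intervals of 6/4/3 above the bass form a seventh chord; the bass is the fifth, so this is second inversion.

seventh chord, second inversion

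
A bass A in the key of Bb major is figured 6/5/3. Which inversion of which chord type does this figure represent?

Intervals of 6/5/3 above the bass form a seventh chord; the bass is the third, so this is first inversion.

seventh chord, first inversion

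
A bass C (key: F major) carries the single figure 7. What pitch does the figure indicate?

Counting 6 letter steps above C lands on B; in F major, that letter is Bb.

Bb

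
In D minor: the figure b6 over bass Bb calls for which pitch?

Counting 5 letter steps above Bb lands on G; in D minor, that letter is G.
The b6 figure lowers it a semitone, giving Gb.

Gb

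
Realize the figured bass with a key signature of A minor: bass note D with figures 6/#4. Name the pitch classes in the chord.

A fourth above D in this key is G, raised to G# by the sharp.
A sixth above D in this key is B.
Together with the bass D, this spells G# diminished in second inversion.

D, G#, B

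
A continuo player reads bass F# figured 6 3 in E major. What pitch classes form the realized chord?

A third above F# in this key is A.
A sixth above F# in this key is D#.
Together with the bass F#, this spells D# diminished in first inversion.

F#, A, D#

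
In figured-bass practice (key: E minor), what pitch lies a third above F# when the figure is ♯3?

Counting 2 letter steps above F# lands on A; in E minor, that letter is A.
The #3 figure raises it a semitone, giving A#.

A#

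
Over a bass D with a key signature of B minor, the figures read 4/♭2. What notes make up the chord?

D, Eb, G, B

The written figures 4/♭2 are shorthand for 6/4/2: the 6 is implied.
A second above D in this key is E, lowered to Eb by the flat.
A fourth above D in this key is G.
A sixth above D in this key is B.
Together with the bass D, this spells Eb augmented major seventh in third inversion.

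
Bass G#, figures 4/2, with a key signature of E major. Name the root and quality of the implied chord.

A major seventh

The figures 4/2 indicate a seventh chord in third inversion.
In third inversion the root lies a second above the bass: a second above G# in E major is A.
The chord tones are G#, A, C#, E, giving A major seventh.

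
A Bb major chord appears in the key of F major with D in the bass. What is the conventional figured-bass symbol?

6

D is the third of Bb major, so the chord is in first inversion.
A triad in first inversion is figured 6/3, conventionally abbreviated 6.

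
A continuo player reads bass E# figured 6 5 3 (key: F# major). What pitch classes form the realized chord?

A third above E# in this key is G#.
A fifth above E# in this key is B.
A sixth above E# in this key is C#.
Together with the bass E#, this spells C# dominant seventh in first inversion.

E#, G#, B, C#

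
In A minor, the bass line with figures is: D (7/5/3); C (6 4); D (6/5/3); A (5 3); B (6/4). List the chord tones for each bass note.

D (7/5/3): D, F, A, C.
C (6/4): C, F, A.
D (6/5/3): D, F, A, B.
A (5/3): A, C, E.
B (6/4): B, E, G.

D, F, A, C | C, F, A | D, F, A, B | A, C, E | B, E, G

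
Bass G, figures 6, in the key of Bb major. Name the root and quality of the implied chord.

The figures 6 indicate a triad in first inversion.
In first inversion the root lies a sixth above the bass: a sixth above G in Bb major is Eb.
The chord tones are G, Bb, Eb, giving Eb major.

Eb major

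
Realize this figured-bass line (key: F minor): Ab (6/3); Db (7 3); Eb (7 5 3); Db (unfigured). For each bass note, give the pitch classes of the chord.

Ab, C, F | Db, F, Ab, C | Eb, G, Bb, Db | Db, F, Ab

Ab (6/3): Ab, C, F.
Db (7/5/3): Db, F, Ab, C.
Eb (7/5/3): Eb, G, Bb, Db.
Db (5/3): Db, F, Ab.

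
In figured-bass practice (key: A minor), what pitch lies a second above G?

Counting 1 letter step above G lands on A; in A minor, that letter is A.

A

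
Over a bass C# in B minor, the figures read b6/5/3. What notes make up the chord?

C#, E, G, Ab

A third above C# in this key is E.
A fifth above C# in this key is G.
A sixth above C# in this key is A, lowered to Ab by the flat.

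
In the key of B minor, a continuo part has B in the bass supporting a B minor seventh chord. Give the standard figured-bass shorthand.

7

B is the root of B minor seventh, so the chord is in root position.
A seventh chord in root position is figured 7/5/3, conventionally abbreviated 7.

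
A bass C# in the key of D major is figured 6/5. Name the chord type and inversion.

seventh chord, first inversion

6/5 is shorthand for 6/5/3.
Intervals of 6/5/3 above the bass form a seventh chord; the bass is the third, so this is first inversion.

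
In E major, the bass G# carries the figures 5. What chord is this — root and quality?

The figures 5 indicate a triad in root position.
In root position the bass is the root, so the root is G#.
The chord tones are G#, B, D#, giving G# minor.

G# minor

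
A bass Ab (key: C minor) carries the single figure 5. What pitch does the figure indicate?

Counting 4 letter steps above Ab lands on E; in C minor, that letter is Eb.

Eb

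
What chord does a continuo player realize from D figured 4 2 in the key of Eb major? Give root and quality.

Eb major seventh

The figures 4 2 indicate a seventh chord in third inversion.
In third inversion the root lies a second above the bass: a second above D in Eb major is Eb.
The chord tones are D, Eb, G, Bb, giving Eb major seventh.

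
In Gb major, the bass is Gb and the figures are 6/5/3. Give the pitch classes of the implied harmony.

Gb, Bb, Db, Eb

A third above Gb in this key is Bb.
A fifth above Gb in this key is Db.
A sixth above Gb in this key is Eb.
Together with the bass Gb, this spells Eb minor seventh in first inversion.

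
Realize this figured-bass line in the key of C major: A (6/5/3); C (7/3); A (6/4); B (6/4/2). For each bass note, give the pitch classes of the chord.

A, C, E, F | C, E, G, B | A, D, F | B, C, E, G

A (6/5/3): A, C, E, F.
C (7/5/3): C, E, G, B.
A (6/4): A, D, F.
B (6/4/2): B, C, E, G.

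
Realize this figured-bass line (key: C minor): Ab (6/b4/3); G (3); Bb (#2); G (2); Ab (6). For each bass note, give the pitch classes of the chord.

Ab (6/b4/3): Ab, C, Db, F.
G (5/3): G, Bb, D.
Bb (6/4/#2): Bb, C#, Eb, G.
G (6/4/2): G, Ab, C, Eb.
Ab (6/3): Ab, C, F.

Ab, C, Db, F | G, Bb, D | Bb, C#, Eb, G | G, Ab, C, Eb | Ab, C, F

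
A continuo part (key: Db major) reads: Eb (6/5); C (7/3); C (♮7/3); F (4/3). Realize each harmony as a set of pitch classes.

Eb, Gb, Bb, C | C, Eb, Gb, Bb | C, Eb, Gb, B | F, Ab, Bb, Db

Eb (6/5/3): Eb, Gb, Bb, C.
C (7/5/3): C, Eb, Gb, Bb.
C (♮7/5/3): C, Eb, Gb, B.
F (6/4/3): F, Ab, Bb, Db.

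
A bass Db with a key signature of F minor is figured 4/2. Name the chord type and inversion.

4/2 is shorthand for 6/4/2.
Intervals of 6/4/2 above the bass form a seventh chord; the bass is the seventh, so this is third inversion.

seventh chord, third inversion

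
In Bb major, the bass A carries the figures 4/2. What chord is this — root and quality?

Bb major seventh

The figures 4/2 indicate a seventh chord in third inversion.
In third inversion the root lies a second above the bass: a second above A in Bb major is Bb.
The chord tones are A, Bb, D, F, giving Bb major seventh.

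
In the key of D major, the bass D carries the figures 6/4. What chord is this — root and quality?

The figures 6/4 indicate a triad in second inversion.
In second inversion the root lies a fourth above the bass: a fourth above D in D major is G.
The chord tones are D, G, B, giving G major.

G major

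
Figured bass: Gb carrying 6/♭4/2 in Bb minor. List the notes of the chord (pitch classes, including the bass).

A second above Gb in this key is Ab.
A fourth above Gb in this key is C, lowered to Cb by the flat.
A sixth above Gb in this key is Eb.
Together with the bass Gb, this spells Ab minor seventh in third inversion.

Gb, Ab, Cb, Eb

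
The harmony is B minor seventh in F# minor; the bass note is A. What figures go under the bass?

A is the seventh of B minor seventh, so the chord is in third inversion.
A seventh chord in third inversion is figured 6/4/2, conventionally abbreviated 4/2.

4/2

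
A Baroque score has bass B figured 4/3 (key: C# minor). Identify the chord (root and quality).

E major seventh

The figures 4/3 indicate a seventh chord in second inversion.
In second inversion the root lies a fourth above the bass: a fourth above B in C# minor is E.
The chord tones are B, D#, E, G#, giving E major seventh.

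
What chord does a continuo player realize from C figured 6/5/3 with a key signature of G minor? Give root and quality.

The figures 6/5/3 indicate a seventh chord in first inversion.
In first inversion the root lies a sixth above the bass: a sixth above C in G minor is A.
The chord tones are C, Eb, G, A, giving A half-diminished seventh.

A half-diminished seventh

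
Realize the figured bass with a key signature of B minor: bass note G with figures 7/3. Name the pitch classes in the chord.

The written figures 7/3 are shorthand for 7/5/3: the 5 is implied.
A third above G in this key is B.
A fifth above G in this key is D.
A seventh above G in this key is F#.
Together with the bass G, this spells G major seventh in root position.

G, B, D, F#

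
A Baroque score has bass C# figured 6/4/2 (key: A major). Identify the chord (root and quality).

The figures 6/4/2 indicate a seventh chord in third inversion.
In third inversion the root lies a second above the bass: a second above C# in A major is D.
The chord tones are C#, D, F#, A, giving D major seventh.

D major seventh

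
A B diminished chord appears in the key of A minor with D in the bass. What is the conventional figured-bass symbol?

6

D is the third of B diminished, so the chord is in first inversion.
A triad in first inversion is figured 6/3, conventionally abbreviated 6.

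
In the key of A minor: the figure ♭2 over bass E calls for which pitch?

Counting 1 letter step above E lands on F; in A minor, that letter is F.
The b2 figure lowers it a semitone, giving Fb.

Fb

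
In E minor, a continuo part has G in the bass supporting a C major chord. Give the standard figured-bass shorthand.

G is the fifth of C major, so the chord is in second inversion.
A triad in second inversion is figured 6/4, conventionally abbreviated 6/4.

6/4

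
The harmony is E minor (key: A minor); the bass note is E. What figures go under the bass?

E is the root of E minor, so the chord is in root position.
A triad in root position is figured 5/3, conventionally abbreviated (no figures — root-position triad).

no figures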